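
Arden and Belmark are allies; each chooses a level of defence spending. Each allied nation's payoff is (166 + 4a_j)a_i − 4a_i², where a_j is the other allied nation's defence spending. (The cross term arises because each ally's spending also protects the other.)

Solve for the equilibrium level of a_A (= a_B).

Arden's payoff is (166 + 4a_B)a_A − 4a_A².
∂π/∂a_A = 166 + 4a_B − 8a_A = 0, so a_A = 20.75 + 0.5a_B.
Setting a_A = a_B in the reaction function: a_A = 20.75 + 0.5a_A, so a_A = 20.75 / 0.5 = 41.5.

41.5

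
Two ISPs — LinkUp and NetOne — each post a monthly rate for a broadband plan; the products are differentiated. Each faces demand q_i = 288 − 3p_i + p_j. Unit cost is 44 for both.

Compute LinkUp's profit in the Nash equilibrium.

LinkUp's profit: π = (p_{LinkUp} − 44)(288 − 3p_{LinkUp} + p_{NetOne}).
∂π/∂p_{LinkUp} = 420 − 6p_{LinkUp} + p_{NetOne} = 0 ⇒ p_{LinkUp} = 70 + (1/6)p_{NetOne}.
Setting p_{LinkUp} = p_{NetOne} in the reaction function: p_{LinkUp} = 70 + (1/6)p_{LinkUp}, so p_{LinkUp} = 70 / (5/6) = 84.
q_{LinkUp} = 288 − 3·84 + 84 = 120.
Profit = (84 − 44)·120 = 4800.

4800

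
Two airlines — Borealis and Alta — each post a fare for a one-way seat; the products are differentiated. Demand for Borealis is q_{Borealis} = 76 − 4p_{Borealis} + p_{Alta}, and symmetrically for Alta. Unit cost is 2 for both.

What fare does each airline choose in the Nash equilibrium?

Borealis's profit: π = (p_{Borealis} − 2)(76 − 4p_{Borealis} + p_{Alta}).
∂π/∂p_{Borealis} = 84 − 8p_{Borealis} + p_{Alta} = 0 ⇒ p_{Borealis} = 10.5 + 0.125p_{Alta}.
Setting p_{Borealis} = p_{Alta} in the reaction function: p_{Borealis} = 10.5 + 0.125p_{Borealis}, so p_{Borealis} = 10.5 / 0.875 = 12.

12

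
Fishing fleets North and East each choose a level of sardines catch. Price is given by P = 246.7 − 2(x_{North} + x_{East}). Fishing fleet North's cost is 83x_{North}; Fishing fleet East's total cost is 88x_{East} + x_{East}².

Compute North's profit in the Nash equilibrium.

Fishing fleet North's profit: π = x_{North}(246.7 − 2(x_{North} + x_{East})) − 83x_{North}.
∂π/∂x_{North} = 163.7 − 4x_{North} − 2x_{East} = 0, so x_{North} = 40.925 − 0.5x_{East}.
For East: ∂π/∂x_{East} = 158.7 − 6x_{East} − 2x_{North} = 0 ⇒ x_{East} = 26.45 − (1/3)x_{North}.
Substituting the second reaction function into the first: x_{North} = 40.925 − 0.5(26.45 − (1/3)x_{North}), which gives (5/6)x_{North} = 27.7 ⇒ x_{North} = 33.24.
Then x_{East} = 26.45 − (1/3)·33.24 = 15.37.
Price P = 246.7 − 2·48.61 = 149.48.
North's profit: (149.48 − 83)·33.24 = 2209.7952.

2209.7952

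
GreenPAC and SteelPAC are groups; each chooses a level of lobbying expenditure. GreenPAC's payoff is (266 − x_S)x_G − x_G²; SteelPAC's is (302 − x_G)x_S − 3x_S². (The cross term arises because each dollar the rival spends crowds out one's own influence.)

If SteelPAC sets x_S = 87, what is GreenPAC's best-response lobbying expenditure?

89.5

Expanding GreenPAC's payoff: 266x_G − x_Sx_G − x_G².
∂π/∂x_G = 266 − x_S − 2x_G = 0, so x_G = 133 − 0.5x_S.
At x_S = 87: x_G = 133 − 0.5·87 = 89.5.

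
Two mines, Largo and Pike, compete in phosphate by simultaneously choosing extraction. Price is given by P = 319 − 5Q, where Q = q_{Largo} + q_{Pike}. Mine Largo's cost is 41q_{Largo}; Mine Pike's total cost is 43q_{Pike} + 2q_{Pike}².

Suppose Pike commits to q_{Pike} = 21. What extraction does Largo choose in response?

17.3

Mine Largo's profit: π = q_{Largo}(319 − 5(q_{Largo} + q_{Pike})) − 41q_{Largo}.
∂π/∂q_{Largo} = 278 − 10q_{Largo} − 5q_{Pike} = 0, so q_{Largo} = 27.8 − 0.5q_{Pike}.
At q_{Pike} = 21: q_{Largo} = 27.8 − 0.5·21 = 17.3.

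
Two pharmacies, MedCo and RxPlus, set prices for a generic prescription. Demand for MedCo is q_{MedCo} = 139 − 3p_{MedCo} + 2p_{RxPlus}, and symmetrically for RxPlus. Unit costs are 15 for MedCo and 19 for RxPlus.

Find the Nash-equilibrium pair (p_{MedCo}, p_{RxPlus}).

MedCo's profit: π = (p_{MedCo} − 15)(139 − 3p_{MedCo} + 2p_{RxPlus}).
∂π/∂p_{MedCo} = 184 − 6p_{MedCo} + 2p_{RxPlus} = 0 ⇒ p_{MedCo} = 92/3 + (1/3)p_{RxPlus}.
Similarly p_{RxPlus} = 98/3 + (1/3)p_{MedCo}.
Solving the two reaction functions simultaneously: (1 − (1/3)(1/3))p_{MedCo} = 92/3 + (1/3)·(98/3), so (8/9)p_{MedCo} = 374/9 and p_{MedCo} = 46.75.
Then p_{RxPlus} = 98/3 + (1/3)·46.75 = 48.25.

46.75, 48.25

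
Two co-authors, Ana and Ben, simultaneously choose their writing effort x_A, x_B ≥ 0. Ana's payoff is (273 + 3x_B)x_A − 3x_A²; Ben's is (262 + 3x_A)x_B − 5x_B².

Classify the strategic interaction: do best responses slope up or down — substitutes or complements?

Expanding Ana's payoff: 273x_A + 3x_Bx_A − 3x_A².
∂π/∂x_A = 273 + 3x_B − 6x_A = 0, so x_A = 45.5 + 0.5x_B.
The best-response slope dx_A/dx_B = 0.5 > 0: the reaction function is upward-sloping, so the choices are strategic complements.

strategic complements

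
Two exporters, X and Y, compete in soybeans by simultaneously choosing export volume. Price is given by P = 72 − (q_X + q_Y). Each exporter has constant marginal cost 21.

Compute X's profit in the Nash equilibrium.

Exporter X's profit: π = q_X(72 − (q_X + q_Y)) − 21q_X.
∂π/∂q_X = 51 − 2q_X − q_Y = 0, so q_X = 25.5 − 0.5q_Y.
By symmetry q_Y = q_X; substituting into the reaction function, 1.5q_X = 25.5 and q_X = 17.
Price P = 72 − 34 = 38.
X's profit: (38 − 21)·17 = 289.

289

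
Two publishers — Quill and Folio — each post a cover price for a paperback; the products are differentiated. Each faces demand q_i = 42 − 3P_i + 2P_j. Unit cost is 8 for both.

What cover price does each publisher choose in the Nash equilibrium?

16.5

Quill's profit: π = (P_{Quill} − 8)(42 − 3P_{Quill} + 2P_{Folio}).
∂π/∂P_{Quill} = 66 − 6P_{Quill} + 2P_{Folio} = 0 ⇒ P_{Quill} = 11 + (1/3)P_{Folio}.
The game is symmetric, so in equilibrium P_{Folio} = P_{Quill}: the reaction function gives (2/3)P_{Quill} = 11, hence P_{Quill} = 16.5.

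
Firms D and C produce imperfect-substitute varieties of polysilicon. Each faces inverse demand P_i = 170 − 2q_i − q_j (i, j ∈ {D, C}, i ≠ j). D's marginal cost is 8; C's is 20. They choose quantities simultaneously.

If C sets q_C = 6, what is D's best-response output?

39

Firm D's profit: π = q_D(170 − 2q_D − q_C) − 8q_D.
∂π/∂q_D = 162 − 4q_D − q_C = 0 ⇒ q_D = 40.5 − 0.25q_C.
At q_C = 6: q_D = 40.5 − 0.25·6 = 39.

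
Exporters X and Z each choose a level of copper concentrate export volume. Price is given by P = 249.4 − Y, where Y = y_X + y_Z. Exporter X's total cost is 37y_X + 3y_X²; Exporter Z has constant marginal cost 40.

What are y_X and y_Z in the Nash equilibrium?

14.36, 97.52

Exporter X's profit: π = y_X(249.4 − (y_X + y_Z)) − 37y_X − 3y_X².
∂π/∂y_X = 212.4 − 8y_X − y_Z = 0, so y_X = 26.55 − 0.125y_Z.
For Z: ∂π/∂y_Z = 209.4 − 2y_Z − y_X = 0 ⇒ y_Z = 104.7 − 0.5y_X.
Substituting the second reaction function into the first: y_X = 26.55 − 0.125(104.7 − 0.5y_X), which gives 0.9375y_X = 13.4625 ⇒ y_X = 14.36.
Then y_Z = 104.7 − 0.5·14.36 = 97.52.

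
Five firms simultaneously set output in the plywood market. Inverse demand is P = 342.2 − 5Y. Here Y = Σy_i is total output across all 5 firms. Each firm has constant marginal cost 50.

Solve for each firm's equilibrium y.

9.74

A representative firm's profit is π_i = y_i(342.2 − 5Y) − 50y_i, with Y = y_i + Σ_{j≠i} y_j.
First-order condition: 292.2 − 10y_i − 5Σ_{j≠i} y_j = 0.
With identical firms, set every y_j = y: then 292.2 − 10y − 20y = 0, i.e. y = 292.2/30 = 9.74.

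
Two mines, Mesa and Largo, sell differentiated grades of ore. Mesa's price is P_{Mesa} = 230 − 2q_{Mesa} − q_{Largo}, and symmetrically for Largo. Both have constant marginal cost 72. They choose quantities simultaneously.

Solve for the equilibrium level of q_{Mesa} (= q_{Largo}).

Mine Mesa's profit: π = q_{Mesa}(230 − 2q_{Mesa} − q_{Largo}) − 72q_{Mesa}.
∂π/∂q_{Mesa} = 158 − 4q_{Mesa} − q_{Largo} = 0 ⇒ q_{Mesa} = 39.5 − 0.25q_{Largo}.
Setting q_{Mesa} = q_{Largo} in the reaction function: q_{Mesa} = 39.5 − 0.25q_{Mesa}, so q_{Mesa} = 39.5 / 1.25 = 31.6.

31.6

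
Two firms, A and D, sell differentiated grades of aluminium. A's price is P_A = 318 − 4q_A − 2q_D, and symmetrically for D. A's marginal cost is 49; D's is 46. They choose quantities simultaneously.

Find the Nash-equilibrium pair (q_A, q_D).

Firm A's profit: π = q_A(318 − 4q_A − 2q_D) − 49q_A.
∂π/∂q_A = 269 − 8q_A − 2q_D = 0 ⇒ q_A = 33.625 − 0.25q_D.
Similarly q_D = 34 − 0.25q_A.
Substituting the second reaction function into the first: q_A = 33.625 − 0.25(34 − 0.25q_A), which gives 0.9375q_A = 25.125 ⇒ q_A = 26.8.
Then q_D = 34 − 0.25·26.8 = 27.3.

26.8, 27.3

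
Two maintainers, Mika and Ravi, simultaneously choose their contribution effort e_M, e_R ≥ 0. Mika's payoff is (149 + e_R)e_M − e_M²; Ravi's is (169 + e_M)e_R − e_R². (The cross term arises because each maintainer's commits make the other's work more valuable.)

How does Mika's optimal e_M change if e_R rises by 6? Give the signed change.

Expanding Mika's payoff: 149e_M + e_Re_M − e_M².
∂π/∂e_M = 149 + e_R − 2e_M = 0, so e_M = 74.5 + 0.5e_R.
The reaction-function slope is 0.5, so a 6-unit rise in e_R moves e_M by 0.5 × 6 = 3. Mika's best response rises — the actions are strategic complements.

3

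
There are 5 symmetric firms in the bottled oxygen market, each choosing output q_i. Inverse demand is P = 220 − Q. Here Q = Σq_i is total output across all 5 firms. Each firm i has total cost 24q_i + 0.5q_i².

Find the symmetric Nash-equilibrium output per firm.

A representative firm's profit is π_i = q_i(220 − Q) − 24q_i − 0.5q_i², with Q = q_i + Σ_{j≠i} q_j.
First-order condition: 196 − 3q_i − Σ_{j≠i} q_j = 0.
In a symmetric equilibrium every firm chooses the same q, so Σ_{j≠i} q_j = 4q. The condition becomes 196 − 7q = 0, giving q = 196/7 = 28.

28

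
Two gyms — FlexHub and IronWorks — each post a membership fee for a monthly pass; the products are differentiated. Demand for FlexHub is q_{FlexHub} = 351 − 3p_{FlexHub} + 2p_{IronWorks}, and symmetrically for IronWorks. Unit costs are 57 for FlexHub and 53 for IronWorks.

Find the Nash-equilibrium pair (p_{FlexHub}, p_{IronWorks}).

129.75, 128.25

FlexHub's profit: π = (p_{FlexHub} − 57)(351 − 3p_{FlexHub} + 2p_{IronWorks}).
∂π/∂p_{FlexHub} = 522 − 6p_{FlexHub} + 2p_{IronWorks} = 0 ⇒ p_{FlexHub} = 87 + (1/3)p_{IronWorks}.
Similarly p_{IronWorks} = 85 + (1/3)p_{FlexHub}.
Solving the two reaction functions simultaneously: (1 − (1/3)(1/3))p_{FlexHub} = 87 + (1/3)·85, so (8/9)p_{FlexHub} = 346/3 and p_{FlexHub} = 129.75.
Then p_{IronWorks} = 85 + (1/3)·129.75 = 128.25.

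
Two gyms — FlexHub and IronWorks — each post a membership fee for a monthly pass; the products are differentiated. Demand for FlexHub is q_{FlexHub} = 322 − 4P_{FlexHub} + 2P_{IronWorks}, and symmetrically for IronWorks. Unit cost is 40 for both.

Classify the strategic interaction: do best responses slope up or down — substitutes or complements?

strategic complements

FlexHub's profit: π = (P_{FlexHub} − 40)(322 − 4P_{FlexHub} + 2P_{IronWorks}).
∂π/∂P_{FlexHub} = 482 − 8P_{FlexHub} + 2P_{IronWorks} = 0 ⇒ P_{FlexHub} = 60.25 + 0.25P_{IronWorks}.
The best-response slope dP_{FlexHub}/dP_{IronWorks} = 0.25 > 0: the reaction function is upward-sloping, so the choices are strategic complements.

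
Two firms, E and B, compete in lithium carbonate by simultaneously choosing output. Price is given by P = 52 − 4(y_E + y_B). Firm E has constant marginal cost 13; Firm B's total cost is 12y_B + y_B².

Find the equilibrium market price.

27.375

Firm E's profit: π = y_E(52 − 4(y_E + y_B)) − 13y_E.
∂π/∂y_E = 39 − 8y_E − 4y_B = 0, so y_E = 4.875 − 0.5y_B.
For B: ∂π/∂y_B = 40 − 10y_B − 4y_E = 0 ⇒ y_B = 4 − 0.4y_E.
Solving the two reaction functions simultaneously: (1 − (−0.5)(−0.4))y_E = 4.875 − 0.5·4, so 0.8y_E = 2.875 and y_E = 115/32.
Then y_B = 4 − 0.4·(115/32) = 2.5625.
Equilibrium price: P = 52 − 4·(197/32) = 27.375.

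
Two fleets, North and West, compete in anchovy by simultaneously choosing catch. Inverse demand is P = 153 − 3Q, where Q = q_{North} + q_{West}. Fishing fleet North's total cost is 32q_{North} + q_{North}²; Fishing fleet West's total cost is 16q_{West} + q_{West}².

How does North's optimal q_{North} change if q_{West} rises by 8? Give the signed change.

Fishing fleet North's profit: π = q_{North}(153 − 3(q_{North} + q_{West})) − 32q_{North} − q_{North}².
∂π/∂q_{North} = 121 − 8q_{North} − 3q_{West} = 0, so q_{North} = 15.125 − 0.375q_{West}.
The reaction-function slope is −0.375, so an 8-unit rise in q_{West} moves q_{North} by −0.375 × 8 = −3. North's best response falls — the actions are strategic substitutes.

-3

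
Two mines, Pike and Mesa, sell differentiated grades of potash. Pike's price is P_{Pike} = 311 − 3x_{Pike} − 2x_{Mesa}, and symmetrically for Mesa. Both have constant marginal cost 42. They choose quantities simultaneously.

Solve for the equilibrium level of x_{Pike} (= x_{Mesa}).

Mine Pike's profit: π = x_{Pike}(311 − 3x_{Pike} − 2x_{Mesa}) − 42x_{Pike}.
∂π/∂x_{Pike} = 269 − 6x_{Pike} − 2x_{Mesa} = 0 ⇒ x_{Pike} = 269/6 − (1/3)x_{Mesa}.
The game is symmetric, so in equilibrium x_{Mesa} = x_{Pike}: the reaction function gives (4/3)x_{Pike} = 269/6, hence x_{Pike} = 33.625.

33.625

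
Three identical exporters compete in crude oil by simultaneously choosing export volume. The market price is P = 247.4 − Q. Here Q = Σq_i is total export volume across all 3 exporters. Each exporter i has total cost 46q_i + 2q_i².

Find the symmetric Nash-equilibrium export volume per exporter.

A representative exporter's profit is π_i = q_i(247.4 − Q) − 46q_i − 2q_i², with Q = q_i + Σ_{j≠i} q_j.
First-order condition: 201.4 − 6q_i − Σ_{j≠i} q_j = 0.
With identical exporters, set every q_j = q: then 201.4 − 6q − 2q = 0, i.e. q = 201.4/8 = 25.175.

25.175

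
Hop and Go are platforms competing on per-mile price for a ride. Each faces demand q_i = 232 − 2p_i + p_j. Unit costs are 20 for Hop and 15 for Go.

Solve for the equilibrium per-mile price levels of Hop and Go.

90, 88

Hop's profit: π = (p_{Hop} − 20)(232 − 2p_{Hop} + p_{Go}).
∂π/∂p_{Hop} = 272 − 4p_{Hop} + p_{Go} = 0 ⇒ p_{Hop} = 68 + 0.25p_{Go}.
Similarly p_{Go} = 65.5 + 0.25p_{Hop}.
Solving the two reaction functions simultaneously: (1 − (0.25)(0.25))p_{Hop} = 68 + 0.25·65.5, so 0.9375p_{Hop} = 84.375 and p_{Hop} = 90.
Then p_{Go} = 65.5 + 0.25·90 = 88.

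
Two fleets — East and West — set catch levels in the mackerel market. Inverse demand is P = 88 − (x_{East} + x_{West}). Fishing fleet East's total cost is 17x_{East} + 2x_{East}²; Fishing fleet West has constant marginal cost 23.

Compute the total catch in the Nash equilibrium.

36

Fishing fleet East's profit: π = x_{East}(88 − (x_{East} + x_{West})) − 17x_{East} − 2x_{East}².
∂π/∂x_{East} = 71 − 6x_{East} − x_{West} = 0, so x_{East} = 71/6 − (1/6)x_{West}.
For West: ∂π/∂x_{West} = 65 − 2x_{West} − x_{East} = 0 ⇒ x_{West} = 32.5 − 0.5x_{East}.
Substituting the second reaction function into the first: x_{East} = 71/6 − (1/6)(32.5 − 0.5x_{East}), which gives (11/12)x_{East} = 77/12 ⇒ x_{East} = 7.
Then x_{West} = 32.5 − 0.5·7 = 29.
Total catch: 7 + 29 = 36.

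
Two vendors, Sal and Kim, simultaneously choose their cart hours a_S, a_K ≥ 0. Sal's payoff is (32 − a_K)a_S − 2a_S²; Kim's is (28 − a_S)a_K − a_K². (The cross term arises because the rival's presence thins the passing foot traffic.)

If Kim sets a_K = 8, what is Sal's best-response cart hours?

6

Expanding Sal's payoff: 32a_S − a_Ka_S − 2a_S².
∂π/∂a_S = 32 − a_K − 4a_S = 0, so a_S = 8 − 0.25a_K.
At a_K = 8: a_S = 8 − 0.25·8 = 6.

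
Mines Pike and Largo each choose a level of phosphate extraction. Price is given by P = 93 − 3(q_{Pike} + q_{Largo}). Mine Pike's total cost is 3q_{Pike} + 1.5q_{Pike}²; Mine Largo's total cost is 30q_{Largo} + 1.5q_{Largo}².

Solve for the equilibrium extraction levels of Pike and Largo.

Mine Pike's profit: π = q_{Pike}(93 − 3(q_{Pike} + q_{Largo})) − 3q_{Pike} − 1.5q_{Pike}².
∂π/∂q_{Pike} = 90 − 9q_{Pike} − 3q_{Largo} = 0, so q_{Pike} = 10 − (1/3)q_{Largo}.
By the same steps for Largo: q_{Largo} = 7 − (1/3)q_{Pike}.
Solving the two reaction functions simultaneously: (1 − (−1/3)(−1/3))q_{Pike} = 10 − (1/3)·7, so (8/9)q_{Pike} = 23/3 and q_{Pike} = 8.625.
Then q_{Largo} = 7 − (1/3)·8.625 = 4.125.

8.625, 4.125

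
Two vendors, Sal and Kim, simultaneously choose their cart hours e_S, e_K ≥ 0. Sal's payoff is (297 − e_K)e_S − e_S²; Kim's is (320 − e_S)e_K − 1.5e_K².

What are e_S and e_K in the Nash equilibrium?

114.2, 68.6

Expanding Sal's payoff: 297e_S − e_Ke_S − e_S².
∂π/∂e_S = 297 − e_K − 2e_S = 0, so e_S = 148.5 − 0.5e_K.
Likewise for Kim: e_K = 320/3 − (1/3)e_S.
Solving the two reaction functions simultaneously: (1 − (−0.5)(−1/3))e_S = 148.5 − 0.5·(320/3), so (5/6)e_S = 571/6 and e_S = 114.2.
Then e_K = 320/3 − (1/3)·114.2 = 68.6.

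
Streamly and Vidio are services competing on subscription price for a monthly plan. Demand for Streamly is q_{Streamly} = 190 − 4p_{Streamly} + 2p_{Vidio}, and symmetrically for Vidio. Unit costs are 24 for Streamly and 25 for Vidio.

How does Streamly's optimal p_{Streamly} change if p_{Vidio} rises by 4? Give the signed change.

1

Streamly's profit: π = (p_{Streamly} − 24)(190 − 4p_{Streamly} + 2p_{Vidio}).
∂π/∂p_{Streamly} = 286 − 8p_{Streamly} + 2p_{Vidio} = 0 ⇒ p_{Streamly} = 35.75 + 0.25p_{Vidio}.
The reaction-function slope is 0.25, so a 4-unit rise in p_{Vidio} moves p_{Streamly} by 0.25 × 4 = 1. Streamly's best response rises — the actions are strategic complements.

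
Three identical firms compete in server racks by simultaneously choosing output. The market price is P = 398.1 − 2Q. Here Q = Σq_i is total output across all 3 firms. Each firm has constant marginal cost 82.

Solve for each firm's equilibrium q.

39.5125

A representative firm's profit is π_i = q_i(398.1 − 2Q) − 82q_i, with Q = q_i + Σ_{j≠i} q_j.
First-order condition: 316.1 − 4q_i − 2Σ_{j≠i} q_j = 0.
With identical firms, set every q_j = q: then 316.1 − 4q − 4q = 0, i.e. q = 316.1/8 = 39.5125.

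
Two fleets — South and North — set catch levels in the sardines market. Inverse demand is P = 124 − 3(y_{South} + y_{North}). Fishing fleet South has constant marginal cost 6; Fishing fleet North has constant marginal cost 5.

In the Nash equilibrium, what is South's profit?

507

Fishing fleet South's profit: π = y_{South}(124 − 3(y_{South} + y_{North})) − 6y_{South}.
∂π/∂y_{South} = 118 − 6y_{South} − 3y_{North} = 0, so y_{South} = 59/3 − 0.5y_{North}.
By the same steps for North: y_{North} = 119/6 − 0.5y_{South}.
Plugging y_{North} into South's best response: y_{South} = 59/3 − 0.5(119/6 − 0.5y_{South}) ⇒ 0.75y_{South} = 9.75, so y_{South} = 13.
Then y_{North} = 119/6 − 0.5·13 = 40/3.
Price P = 124 − 3·(79/3) = 45.
South's profit: (45 − 6)·13 = 507.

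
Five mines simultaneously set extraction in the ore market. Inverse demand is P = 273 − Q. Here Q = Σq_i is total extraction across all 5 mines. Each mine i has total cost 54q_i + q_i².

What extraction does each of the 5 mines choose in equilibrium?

A representative mine's profit is π_i = q_i(273 − Q) − 54q_i − q_i², with Q = q_i + Σ_{j≠i} q_j.
First-order condition: 219 − 4q_i − Σ_{j≠i} q_j = 0.
In a symmetric equilibrium every mine chooses the same q, so Σ_{j≠i} q_j = 4q. The condition becomes 219 − 8q = 0, giving q = 219/8 = 27.375.

27.375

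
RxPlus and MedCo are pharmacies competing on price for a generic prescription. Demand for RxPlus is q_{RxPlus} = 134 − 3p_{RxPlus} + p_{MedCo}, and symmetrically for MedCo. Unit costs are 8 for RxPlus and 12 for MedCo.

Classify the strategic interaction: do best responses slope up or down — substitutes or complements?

RxPlus's profit: π = (p_{RxPlus} − 8)(134 − 3p_{RxPlus} + p_{MedCo}).
∂π/∂p_{RxPlus} = 158 − 6p_{RxPlus} + p_{MedCo} = 0 ⇒ p_{RxPlus} = 79/3 + (1/6)p_{MedCo}.
The best-response slope dp_{RxPlus}/dp_{MedCo} = 1/6 > 0: the reaction function is upward-sloping, so the choices are strategic complements.

strategic complements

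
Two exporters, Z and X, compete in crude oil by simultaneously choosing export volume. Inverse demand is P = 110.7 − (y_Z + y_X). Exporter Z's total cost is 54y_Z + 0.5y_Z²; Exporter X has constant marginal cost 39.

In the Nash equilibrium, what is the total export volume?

Exporter Z's profit: π = y_Z(110.7 − (y_Z + y_X)) − 54y_Z − 0.5y_Z².
∂π/∂y_Z = 56.7 − 3y_Z − y_X = 0, so y_Z = 18.9 − (1/3)y_X.
For X: ∂π/∂y_X = 71.7 − 2y_X − y_Z = 0 ⇒ y_X = 35.85 − 0.5y_Z.
Plugging y_X into Z's best response: y_Z = 18.9 − (1/3)(35.85 − 0.5y_Z) ⇒ (5/6)y_Z = 6.95, so y_Z = 8.34.
Then y_X = 35.85 − 0.5·8.34 = 31.68.
Total export volume: 8.34 + 31.68 = 40.02.

40.02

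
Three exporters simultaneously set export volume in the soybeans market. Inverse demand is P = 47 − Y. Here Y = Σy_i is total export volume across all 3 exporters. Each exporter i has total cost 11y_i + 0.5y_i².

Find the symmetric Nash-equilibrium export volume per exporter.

7.2

A representative exporter's profit is π_i = y_i(47 − Y) − 11y_i − 0.5y_i², with Y = y_i + Σ_{j≠i} y_j.
First-order condition: 36 − 3y_i − Σ_{j≠i} y_j = 0.
Imposing symmetry (y_j = y for all j) turns Σ_{j≠i} y_j into 2y, so 36 = 5y and y = 7.2.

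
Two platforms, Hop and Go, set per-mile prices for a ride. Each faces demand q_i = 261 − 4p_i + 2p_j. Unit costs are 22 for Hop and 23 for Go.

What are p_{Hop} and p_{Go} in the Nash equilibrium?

Hop's profit: π = (p_{Hop} − 22)(261 − 4p_{Hop} + 2p_{Go}).
∂π/∂p_{Hop} = 349 − 8p_{Hop} + 2p_{Go} = 0 ⇒ p_{Hop} = 43.625 + 0.25p_{Go}.
Similarly p_{Go} = 44.125 + 0.25p_{Hop}.
Plugging p_{Go} into Hop's best response: p_{Hop} = 43.625 + 0.25(44.125 + 0.25p_{Hop}) ⇒ 0.9375p_{Hop} = 1749/32, so p_{Hop} = 58.3.
Then p_{Go} = 44.125 + 0.25·58.3 = 58.7.

58.3, 58.7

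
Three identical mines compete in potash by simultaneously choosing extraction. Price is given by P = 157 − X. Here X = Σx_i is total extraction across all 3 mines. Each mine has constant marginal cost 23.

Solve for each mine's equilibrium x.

33.5

A representative mine's profit is π_i = x_i(157 − X) − 23x_i, with X = x_i + Σ_{j≠i} x_j.
First-order condition: 134 − 2x_i − Σ_{j≠i} x_j = 0.
Imposing symmetry (x_j = x for all j) turns Σ_{j≠i} x_j into 2x, so 134 = 4x and x = 33.5.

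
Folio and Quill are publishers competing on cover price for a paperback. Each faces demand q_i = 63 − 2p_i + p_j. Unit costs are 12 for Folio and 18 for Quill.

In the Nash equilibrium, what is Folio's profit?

633.68

Folio's profit: π = (p_{Folio} − 12)(63 − 2p_{Folio} + p_{Quill}).
∂π/∂p_{Folio} = 87 − 4p_{Folio} + p_{Quill} = 0 ⇒ p_{Folio} = 21.75 + 0.25p_{Quill}.
Similarly p_{Quill} = 24.75 + 0.25p_{Folio}.
Solving the two reaction functions simultaneously: (1 − (0.25)(0.25))p_{Folio} = 21.75 + 0.25·24.75, so 0.9375p_{Folio} = 27.9375 and p_{Folio} = 29.8.
Then p_{Quill} = 24.75 + 0.25·29.8 = 32.2.
q_{Folio} = 63 − 2·29.8 + 32.2 = 35.6.
Profit = (29.8 − 12)·35.6 = 633.68.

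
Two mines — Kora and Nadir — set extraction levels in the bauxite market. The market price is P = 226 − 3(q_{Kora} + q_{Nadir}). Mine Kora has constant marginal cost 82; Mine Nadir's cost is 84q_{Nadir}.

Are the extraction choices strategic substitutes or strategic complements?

Mine Kora's profit: π = q_{Kora}(226 − 3(q_{Kora} + q_{Nadir})) − 82q_{Kora}.
∂π/∂q_{Kora} = 144 − 6q_{Kora} − 3q_{Nadir} = 0, so q_{Kora} = 24 − 0.5q_{Nadir}.
The best-response slope dq_{Kora}/dq_{Nadir} = −0.5 < 0: the reaction function is downward-sloping, so the choices are strategic substitutes.

strategic substitutes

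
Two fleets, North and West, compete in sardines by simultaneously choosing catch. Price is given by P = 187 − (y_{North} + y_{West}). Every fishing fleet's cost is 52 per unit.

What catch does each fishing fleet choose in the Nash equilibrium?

Fishing fleet North's profit: π = y_{North}(187 − (y_{North} + y_{West})) − 52y_{North}.
∂π/∂y_{North} = 135 − 2y_{North} − y_{West} = 0, so y_{North} = 67.5 − 0.5y_{West}.
The game is symmetric, so in equilibrium y_{West} = y_{North}: the reaction function gives 1.5y_{North} = 67.5, hence y_{North} = 45.

45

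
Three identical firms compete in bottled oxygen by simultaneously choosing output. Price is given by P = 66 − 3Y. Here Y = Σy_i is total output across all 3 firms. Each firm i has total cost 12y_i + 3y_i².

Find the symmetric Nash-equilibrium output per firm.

A representative firm's profit is π_i = y_i(66 − 3Y) − 12y_i − 3y_i², with Y = y_i + Σ_{j≠i} y_j.
First-order condition: 54 − 12y_i − 3Σ_{j≠i} y_j = 0.
Imposing symmetry (y_j = y for all j) turns Σ_{j≠i} y_j into 2y, so 54 = 18y and y = 3.

3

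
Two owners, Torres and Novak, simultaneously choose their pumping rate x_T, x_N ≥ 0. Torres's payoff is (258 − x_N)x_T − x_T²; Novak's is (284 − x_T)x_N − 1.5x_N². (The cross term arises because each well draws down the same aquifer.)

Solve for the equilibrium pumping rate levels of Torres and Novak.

98, 62

Expanding Torres's payoff: 258x_T − x_Nx_T − x_T².
∂π/∂x_T = 258 − x_N − 2x_T = 0, so x_T = 129 − 0.5x_N.
Likewise for Novak: x_N = 284/3 − (1/3)x_T.
Plugging x_N into Torres's best response: x_T = 129 − 0.5(284/3 − (1/3)x_T) ⇒ (5/6)x_T = 245/3, so x_T = 98.
Then x_N = 284/3 − (1/3)·98 = 62.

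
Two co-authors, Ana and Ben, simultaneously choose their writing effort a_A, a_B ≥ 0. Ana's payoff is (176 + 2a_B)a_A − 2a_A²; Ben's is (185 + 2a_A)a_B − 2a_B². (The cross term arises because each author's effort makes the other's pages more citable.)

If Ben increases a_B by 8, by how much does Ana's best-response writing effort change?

4

Expanding Ana's payoff: 176a_A + 2a_Ba_A − 2a_A².
∂π/∂a_A = 176 + 2a_B − 4a_A = 0, so a_A = 44 + 0.5a_B.
The reaction-function slope is 0.5, so an 8-unit rise in a_B moves a_A by 0.5 × 8 = 4. Ana's best response rises — the actions are strategic complements.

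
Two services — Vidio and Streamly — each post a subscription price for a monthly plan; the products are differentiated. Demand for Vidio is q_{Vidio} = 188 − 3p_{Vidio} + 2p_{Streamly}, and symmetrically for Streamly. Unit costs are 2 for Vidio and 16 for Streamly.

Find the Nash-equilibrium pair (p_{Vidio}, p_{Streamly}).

51.125, 56.375

Vidio's profit: π = (p_{Vidio} − 2)(188 − 3p_{Vidio} + 2p_{Streamly}).
∂π/∂p_{Vidio} = 194 − 6p_{Vidio} + 2p_{Streamly} = 0 ⇒ p_{Vidio} = 97/3 + (1/3)p_{Streamly}.
Similarly p_{Streamly} = 118/3 + (1/3)p_{Vidio}.
Solving the two reaction functions simultaneously: (1 − (1/3)(1/3))p_{Vidio} = 97/3 + (1/3)·(118/3), so (8/9)p_{Vidio} = 409/9 and p_{Vidio} = 51.125.
Then p_{Streamly} = 118/3 + (1/3)·51.125 = 56.375.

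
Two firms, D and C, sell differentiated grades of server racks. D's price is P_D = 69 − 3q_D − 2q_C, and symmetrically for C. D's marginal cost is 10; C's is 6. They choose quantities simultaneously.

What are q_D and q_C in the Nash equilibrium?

Firm D's profit: π = q_D(69 − 3q_D − 2q_C) − 10q_D.
∂π/∂q_D = 59 − 6q_D − 2q_C = 0 ⇒ q_D = 59/6 − (1/3)q_C.
Similarly q_C = 10.5 − (1/3)q_D.
Plugging q_C into D's best response: q_D = 59/6 − (1/3)(10.5 − (1/3)q_D) ⇒ (8/9)q_D = 19/3, so q_D = 7.125.
Then q_C = 10.5 − (1/3)·7.125 = 8.125.

7.125, 8.125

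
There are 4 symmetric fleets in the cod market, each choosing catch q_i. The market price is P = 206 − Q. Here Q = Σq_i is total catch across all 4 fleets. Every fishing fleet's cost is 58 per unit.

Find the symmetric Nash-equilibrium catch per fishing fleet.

29.6

A representative fishing fleet's profit is π_i = q_i(206 − Q) − 58q_i, with Q = q_i + Σ_{j≠i} q_j.
First-order condition: 148 − 2q_i − Σ_{j≠i} q_j = 0.
With identical fishing fleets, set every q_j = q: then 148 − 2q − 3q = 0, i.e. q = 148/5 = 29.6.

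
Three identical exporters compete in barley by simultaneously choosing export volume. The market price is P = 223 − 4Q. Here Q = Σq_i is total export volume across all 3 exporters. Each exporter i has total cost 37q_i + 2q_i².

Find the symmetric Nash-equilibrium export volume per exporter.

A representative exporter's profit is π_i = q_i(223 − 4Q) − 37q_i − 2q_i², with Q = q_i + Σ_{j≠i} q_j.
First-order condition: 186 − 12q_i − 4Σ_{j≠i} q_j = 0.
In a symmetric equilibrium every exporter chooses the same q, so Σ_{j≠i} q_j = 2q. The condition becomes 186 − 20q = 0, giving q = 186/20 = 9.3.

9.3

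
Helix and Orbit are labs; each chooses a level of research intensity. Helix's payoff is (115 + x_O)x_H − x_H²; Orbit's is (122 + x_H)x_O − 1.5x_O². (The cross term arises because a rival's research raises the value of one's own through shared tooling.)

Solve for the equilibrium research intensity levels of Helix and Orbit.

93.4, 71.8

Expanding Helix's payoff: 115x_H + x_Ox_H − x_H².
∂π/∂x_H = 115 + x_O − 2x_H = 0, so x_H = 57.5 + 0.5x_O.
Likewise for Orbit: x_O = 122/3 + (1/3)x_H.
Substituting the second reaction function into the first: x_H = 57.5 + 0.5(122/3 + (1/3)x_H), which gives (5/6)x_H = 467/6 ⇒ x_H = 93.4.
Then x_O = 122/3 + (1/3)·93.4 = 71.8.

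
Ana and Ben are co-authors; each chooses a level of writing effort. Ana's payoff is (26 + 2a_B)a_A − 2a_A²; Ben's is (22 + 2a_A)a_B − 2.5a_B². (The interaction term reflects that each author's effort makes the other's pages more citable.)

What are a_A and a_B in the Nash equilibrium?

10.875, 8.75

Expanding Ana's payoff: 26a_A + 2a_Ba_A − 2a_A².
∂π/∂a_A = 26 + 2a_B − 4a_A = 0, so a_A = 6.5 + 0.5a_B.
Likewise for Ben: a_B = 4.4 + 0.4a_A.
Plugging a_B into Ana's best response: a_A = 6.5 + 0.5(4.4 + 0.4a_A) ⇒ 0.8a_A = 8.7, so a_A = 10.875.
Then a_B = 4.4 + 0.4·10.875 = 8.75.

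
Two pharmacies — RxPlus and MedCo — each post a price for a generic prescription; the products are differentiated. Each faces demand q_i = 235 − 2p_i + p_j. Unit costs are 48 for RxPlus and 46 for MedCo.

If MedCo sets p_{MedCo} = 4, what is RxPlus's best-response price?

83.75

RxPlus's profit: π = (p_{RxPlus} − 48)(235 − 2p_{RxPlus} + p_{MedCo}).
∂π/∂p_{RxPlus} = 331 − 4p_{RxPlus} + p_{MedCo} = 0 ⇒ p_{RxPlus} = 82.75 + 0.25p_{MedCo}.
At p_{MedCo} = 4: p_{RxPlus} = 82.75 + 0.25·4 = 83.75.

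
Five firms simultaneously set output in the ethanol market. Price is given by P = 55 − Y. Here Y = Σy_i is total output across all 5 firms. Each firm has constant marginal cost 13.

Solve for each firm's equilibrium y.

A representative firm's profit is π_i = y_i(55 − Y) − 13y_i, with Y = y_i + Σ_{j≠i} y_j.
First-order condition: 42 − 2y_i − Σ_{j≠i} y_j = 0.
In a symmetric equilibrium every firm chooses the same y, so Σ_{j≠i} y_j = 4y. The condition becomes 42 − 6y = 0, giving y = 42/6 = 7.

7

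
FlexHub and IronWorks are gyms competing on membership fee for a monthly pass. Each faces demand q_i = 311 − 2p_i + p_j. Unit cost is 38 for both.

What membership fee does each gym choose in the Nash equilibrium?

129

FlexHub's profit: π = (p_{FlexHub} − 38)(311 − 2p_{FlexHub} + p_{IronWorks}).
∂π/∂p_{FlexHub} = 387 − 4p_{FlexHub} + p_{IronWorks} = 0 ⇒ p_{FlexHub} = 96.75 + 0.25p_{IronWorks}.
Setting p_{FlexHub} = p_{IronWorks} in the reaction function: p_{FlexHub} = 96.75 + 0.25p_{FlexHub}, so p_{FlexHub} = 96.75 / 0.75 = 129.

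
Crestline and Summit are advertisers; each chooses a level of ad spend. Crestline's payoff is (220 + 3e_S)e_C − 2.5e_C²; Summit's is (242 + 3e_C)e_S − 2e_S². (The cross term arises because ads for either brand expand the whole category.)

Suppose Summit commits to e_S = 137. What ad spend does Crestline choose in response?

Expanding Crestline's payoff: 220e_C + 3e_Se_C − 2.5e_C².
∂π/∂e_C = 220 + 3e_S − 5e_C = 0, so e_C = 44 + 0.6e_S.
At e_S = 137: e_C = 44 + 0.6·137 = 126.2.

126.2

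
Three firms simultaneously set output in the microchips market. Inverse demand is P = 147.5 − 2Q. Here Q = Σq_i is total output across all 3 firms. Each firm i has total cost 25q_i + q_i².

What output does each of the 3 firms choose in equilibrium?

12.25

A representative firm's profit is π_i = q_i(147.5 − 2Q) − 25q_i − q_i², with Q = q_i + Σ_{j≠i} q_j.
First-order condition: 122.5 − 6q_i − 2Σ_{j≠i} q_j = 0.
In a symmetric equilibrium every firm chooses the same q, so Σ_{j≠i} q_j = 2q. The condition becomes 122.5 − 10q = 0, giving q = 122.5/10 = 12.25.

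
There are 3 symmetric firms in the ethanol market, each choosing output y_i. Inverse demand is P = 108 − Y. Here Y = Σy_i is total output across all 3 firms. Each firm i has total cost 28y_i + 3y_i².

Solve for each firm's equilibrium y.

A representative firm's profit is π_i = y_i(108 − Y) − 28y_i − 3y_i², with Y = y_i + Σ_{j≠i} y_j.
First-order condition: 80 − 8y_i − Σ_{j≠i} y_j = 0.
Imposing symmetry (y_j = y for all j) turns Σ_{j≠i} y_j into 2y, so 80 = 10y and y = 8.

8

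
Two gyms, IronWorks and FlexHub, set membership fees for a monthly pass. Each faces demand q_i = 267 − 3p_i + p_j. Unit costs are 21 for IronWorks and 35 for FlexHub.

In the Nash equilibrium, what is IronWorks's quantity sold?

138.6

IronWorks's profit: π = (p_{IronWorks} − 21)(267 − 3p_{IronWorks} + p_{FlexHub}).
∂π/∂p_{IronWorks} = 330 − 6p_{IronWorks} + p_{FlexHub} = 0 ⇒ p_{IronWorks} = 55 + (1/6)p_{FlexHub}.
Similarly p_{FlexHub} = 62 + (1/6)p_{IronWorks}.
Plugging p_{FlexHub} into IronWorks's best response: p_{IronWorks} = 55 + (1/6)(62 + (1/6)p_{IronWorks}) ⇒ (35/36)p_{IronWorks} = 196/3, so p_{IronWorks} = 67.2.
Then p_{FlexHub} = 62 + (1/6)·67.2 = 73.2.
q_{IronWorks} = 267 − 3·67.2 + 73.2 = 138.6.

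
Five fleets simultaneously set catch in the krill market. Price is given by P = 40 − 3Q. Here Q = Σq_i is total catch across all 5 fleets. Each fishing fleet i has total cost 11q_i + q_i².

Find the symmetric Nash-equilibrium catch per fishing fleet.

1.45

A representative fishing fleet's profit is π_i = q_i(40 − 3Q) − 11q_i − q_i², with Q = q_i + Σ_{j≠i} q_j.
First-order condition: 29 − 8q_i − 3Σ_{j≠i} q_j = 0.
Imposing symmetry (q_j = q for all j) turns Σ_{j≠i} q_j into 4q, so 29 = 20q and q = 1.45.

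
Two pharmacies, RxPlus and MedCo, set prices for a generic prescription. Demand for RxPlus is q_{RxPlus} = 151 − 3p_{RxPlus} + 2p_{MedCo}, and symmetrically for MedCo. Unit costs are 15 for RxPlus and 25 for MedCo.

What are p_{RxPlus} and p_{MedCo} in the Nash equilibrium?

50.875, 54.625

RxPlus's profit: π = (p_{RxPlus} − 15)(151 − 3p_{RxPlus} + 2p_{MedCo}).
∂π/∂p_{RxPlus} = 196 − 6p_{RxPlus} + 2p_{MedCo} = 0 ⇒ p_{RxPlus} = 98/3 + (1/3)p_{MedCo}.
Similarly p_{MedCo} = 113/3 + (1/3)p_{RxPlus}.
Substituting the second reaction function into the first: p_{RxPlus} = 98/3 + (1/3)(113/3 + (1/3)p_{RxPlus}), which gives (8/9)p_{RxPlus} = 407/9 ⇒ p_{RxPlus} = 50.875.
Then p_{MedCo} = 113/3 + (1/3)·50.875 = 54.625.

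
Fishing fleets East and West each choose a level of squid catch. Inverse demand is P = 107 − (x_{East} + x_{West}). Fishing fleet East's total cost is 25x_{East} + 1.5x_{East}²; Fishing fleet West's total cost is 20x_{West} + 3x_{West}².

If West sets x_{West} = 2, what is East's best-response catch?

16

Fishing fleet East's profit: π = x_{East}(107 − (x_{East} + x_{West})) − 25x_{East} − 1.5x_{East}².
∂π/∂x_{East} = 82 − 5x_{East} − x_{West} = 0, so x_{East} = 16.4 − 0.2x_{West}.
At x_{West} = 2: x_{East} = 16.4 − 0.2·2 = 16.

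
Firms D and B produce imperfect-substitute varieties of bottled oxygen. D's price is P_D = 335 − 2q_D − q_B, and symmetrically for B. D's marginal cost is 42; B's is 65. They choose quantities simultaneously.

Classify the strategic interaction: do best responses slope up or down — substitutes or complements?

strategic substitutes

Firm D's profit: π = q_D(335 − 2q_D − q_B) − 42q_D.
∂π/∂q_D = 293 − 4q_D − q_B = 0 ⇒ q_D = 73.25 − 0.25q_B.
The best-response slope dq_D/dq_B = −0.25 < 0: the reaction function is downward-sloping, so the choices are strategic substitutes.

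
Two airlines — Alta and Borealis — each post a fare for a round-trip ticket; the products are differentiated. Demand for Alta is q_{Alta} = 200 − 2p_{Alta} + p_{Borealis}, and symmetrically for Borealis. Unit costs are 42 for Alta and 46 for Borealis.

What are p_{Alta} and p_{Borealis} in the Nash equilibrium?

Alta's profit: π = (p_{Alta} − 42)(200 − 2p_{Alta} + p_{Borealis}).
∂π/∂p_{Alta} = 284 − 4p_{Alta} + p_{Borealis} = 0 ⇒ p_{Alta} = 71 + 0.25p_{Borealis}.
Similarly p_{Borealis} = 73 + 0.25p_{Alta}.
Substituting the second reaction function into the first: p_{Alta} = 71 + 0.25(73 + 0.25p_{Alta}), which gives 0.9375p_{Alta} = 89.25 ⇒ p_{Alta} = 95.2.
Then p_{Borealis} = 73 + 0.25·95.2 = 96.8.

95.2, 96.8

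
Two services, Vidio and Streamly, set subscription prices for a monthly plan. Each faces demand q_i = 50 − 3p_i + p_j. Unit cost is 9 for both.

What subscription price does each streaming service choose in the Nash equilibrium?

Vidio's profit: π = (p_{Vidio} − 9)(50 − 3p_{Vidio} + p_{Streamly}).
∂π/∂p_{Vidio} = 77 − 6p_{Vidio} + p_{Streamly} = 0 ⇒ p_{Vidio} = 77/6 + (1/6)p_{Streamly}.
By symmetry p_{Streamly} = p_{Vidio}; substituting into the reaction function, (5/6)p_{Vidio} = 77/6 and p_{Vidio} = 15.4.

15.4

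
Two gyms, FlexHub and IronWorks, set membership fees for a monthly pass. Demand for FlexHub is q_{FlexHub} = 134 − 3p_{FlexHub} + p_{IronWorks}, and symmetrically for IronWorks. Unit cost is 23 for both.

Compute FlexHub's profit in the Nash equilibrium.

929.28

FlexHub's profit: π = (p_{FlexHub} − 23)(134 − 3p_{FlexHub} + p_{IronWorks}).
∂π/∂p_{FlexHub} = 203 − 6p_{FlexHub} + p_{IronWorks} = 0 ⇒ p_{FlexHub} = 203/6 + (1/6)p_{IronWorks}.
By symmetry p_{IronWorks} = p_{FlexHub}; substituting into the reaction function, (5/6)p_{FlexHub} = 203/6 and p_{FlexHub} = 40.6.
q_{FlexHub} = 134 − 3·40.6 + 40.6 = 52.8.
Profit = (40.6 − 23)·52.8 = 929.28.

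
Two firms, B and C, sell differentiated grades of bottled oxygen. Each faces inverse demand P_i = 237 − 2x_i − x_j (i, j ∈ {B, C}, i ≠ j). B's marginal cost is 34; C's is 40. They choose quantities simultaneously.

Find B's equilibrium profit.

Firm B's profit: π = x_B(237 − 2x_B − x_C) − 34x_B.
∂π/∂x_B = 203 − 4x_B − x_C = 0 ⇒ x_B = 50.75 − 0.25x_C.
Similarly x_C = 49.25 − 0.25x_B.
Solving the two reaction functions simultaneously: (1 − (−0.25)(−0.25))x_B = 50.75 − 0.25·49.25, so 0.9375x_B = 38.4375 and x_B = 41.
Then x_C = 49.25 − 0.25·41 = 39.
P_B = 237 − 2·41 − 39 = 116.
Profit = (116 − 34)·41 = 3362.

3362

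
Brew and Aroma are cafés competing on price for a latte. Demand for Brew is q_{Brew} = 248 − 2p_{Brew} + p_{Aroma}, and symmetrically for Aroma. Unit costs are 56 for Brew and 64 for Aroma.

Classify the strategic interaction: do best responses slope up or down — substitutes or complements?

strategic complements

Brew's profit: π = (p_{Brew} − 56)(248 − 2p_{Brew} + p_{Aroma}).
∂π/∂p_{Brew} = 360 − 4p_{Brew} + p_{Aroma} = 0 ⇒ p_{Brew} = 90 + 0.25p_{Aroma}.
The best-response slope dp_{Brew}/dp_{Aroma} = 0.25 > 0: the reaction function is upward-sloping, so the choices are strategic complements.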